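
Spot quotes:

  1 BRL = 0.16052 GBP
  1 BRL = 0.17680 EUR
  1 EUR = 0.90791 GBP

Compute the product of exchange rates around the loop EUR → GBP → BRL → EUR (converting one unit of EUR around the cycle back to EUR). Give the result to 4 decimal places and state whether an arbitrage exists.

1.0000 (no arbitrage)

Around EUR → GBP → BRL → EUR: 1 × 0.90791 ÷ 0.16052 × 0.17680 = 0.999991
Product ≈ 1 (deviation 0.001%, within rounding noise).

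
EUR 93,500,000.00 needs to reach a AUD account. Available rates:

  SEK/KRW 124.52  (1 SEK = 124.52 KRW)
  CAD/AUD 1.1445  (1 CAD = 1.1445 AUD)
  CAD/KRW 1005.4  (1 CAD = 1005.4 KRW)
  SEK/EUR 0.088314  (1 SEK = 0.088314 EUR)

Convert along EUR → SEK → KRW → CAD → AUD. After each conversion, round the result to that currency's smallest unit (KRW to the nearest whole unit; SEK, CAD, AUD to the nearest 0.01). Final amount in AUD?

EUR 93,500,000.00 ÷ 0.088314 = SEK 1,058,722,286.39
SEK 1,058,722,286.39 × 124.52 = KRW 131,832,099,101
KRW 131,832,099,101 ÷ 1005.4 = CAD 131,124,029.34
CAD 131,124,029.34 × 1.1445 = AUD 150,071,451.58

AUD 150,071,451.58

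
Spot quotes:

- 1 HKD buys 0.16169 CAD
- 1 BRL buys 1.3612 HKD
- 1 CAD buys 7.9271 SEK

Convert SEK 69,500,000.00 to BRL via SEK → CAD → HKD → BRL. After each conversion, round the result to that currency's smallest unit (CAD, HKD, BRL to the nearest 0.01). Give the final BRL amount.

SEK 69,500,000.00 ÷ 7.9271 = CAD 8,767,392.87
CAD 8,767,392.87 ÷ 0.16169 = HKD 54,223,470.04
HKD 54,223,470.04 ÷ 1.3612 = BRL 39,835,049.99

BRL 39,835,049.99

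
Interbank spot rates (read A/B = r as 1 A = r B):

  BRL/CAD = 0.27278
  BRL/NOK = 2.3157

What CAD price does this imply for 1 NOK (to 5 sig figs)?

1 NOK ÷ 2.3157 = 0.431835 BRL
0.431835 BRL × 0.27278 = 0.117796 CAD

NOK/CAD = 0.11780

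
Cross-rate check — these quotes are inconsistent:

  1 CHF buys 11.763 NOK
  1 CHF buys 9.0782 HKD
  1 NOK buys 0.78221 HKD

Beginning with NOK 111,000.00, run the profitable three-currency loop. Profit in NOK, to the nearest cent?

Profitable loop is NOK → HKD → CHF → NOK:
NOK 111,000.00 × 0.78221 = HKD 86,825.31
HKD 86,825.31 ÷ 9.0782 = CHF 9,564.15
CHF 9,564.15 × 11.763 = NOK 112,503.15
Profit = NOK 112,503.15 − NOK 111,000.00

Profit: NOK 1,503.15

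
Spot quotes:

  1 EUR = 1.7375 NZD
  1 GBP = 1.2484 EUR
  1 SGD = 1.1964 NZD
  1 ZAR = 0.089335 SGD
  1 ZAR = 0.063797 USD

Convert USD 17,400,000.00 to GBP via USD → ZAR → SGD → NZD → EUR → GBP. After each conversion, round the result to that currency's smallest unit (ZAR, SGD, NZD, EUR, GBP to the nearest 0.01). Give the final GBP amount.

USD 17,400,000.00 ÷ 0.063797 = ZAR 272,740,097.50
ZAR 272,740,097.50 × 0.089335 = SGD 24,365,236.61
SGD 24,365,236.61 × 1.1964 = NZD 29,150,569.08
NZD 29,150,569.08 ÷ 1.7375 = EUR 16,777,305.95
EUR 16,777,305.95 ÷ 1.2484 = GBP 13,439,046.74

GBP 13,439,046.74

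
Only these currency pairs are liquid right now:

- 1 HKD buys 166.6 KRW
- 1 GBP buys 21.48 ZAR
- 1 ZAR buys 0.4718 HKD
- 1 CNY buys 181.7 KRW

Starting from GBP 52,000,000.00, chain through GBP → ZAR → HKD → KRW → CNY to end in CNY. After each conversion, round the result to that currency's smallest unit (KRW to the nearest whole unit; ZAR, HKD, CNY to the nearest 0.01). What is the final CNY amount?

GBP 52,000,000.00 × 21.48 = ZAR 1,116,960,000.00
ZAR 1,116,960,000.00 × 0.4718 = HKD 526,981,728.00
HKD 526,981,728.00 × 166.6 = KRW 87,795,155,885
KRW 87,795,155,885 ÷ 181.7 = CNY 483,187,429.20

CNY 483,187,429.20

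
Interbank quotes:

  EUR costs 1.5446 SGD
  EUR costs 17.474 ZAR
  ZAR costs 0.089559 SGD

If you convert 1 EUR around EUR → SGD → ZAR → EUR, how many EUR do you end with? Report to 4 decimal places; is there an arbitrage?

Around EUR → SGD → ZAR → EUR: 1 × 1.5446 ÷ 0.089559 ÷ 17.474 = 0.986994
Product < 1; profitable direction is EUR → ZAR → SGD → EUR.

0.9870 (arbitrage exists)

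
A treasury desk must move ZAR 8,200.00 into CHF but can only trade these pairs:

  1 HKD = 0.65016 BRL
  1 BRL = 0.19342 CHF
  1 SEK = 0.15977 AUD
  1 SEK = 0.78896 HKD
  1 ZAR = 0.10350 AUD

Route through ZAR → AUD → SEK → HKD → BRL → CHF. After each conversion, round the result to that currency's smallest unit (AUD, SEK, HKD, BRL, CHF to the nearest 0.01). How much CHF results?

CHF 527.03

ZAR 8,200.00 × 0.10350 = AUD 848.70
AUD 848.70 ÷ 0.15977 = SEK 5,312.01
SEK 5,312.01 × 0.78896 = HKD 4,190.96
HKD 4,190.96 × 0.65016 = BRL 2,724.79
BRL 2,724.79 × 0.19342 = CHF 527.03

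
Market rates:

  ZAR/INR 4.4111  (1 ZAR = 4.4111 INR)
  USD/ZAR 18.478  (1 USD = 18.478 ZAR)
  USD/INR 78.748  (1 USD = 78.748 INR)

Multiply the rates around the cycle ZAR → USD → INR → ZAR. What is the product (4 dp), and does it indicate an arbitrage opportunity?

Around ZAR → USD → INR → ZAR: 1 ÷ 18.478 × 78.748 ÷ 4.4111 = 0.966135
Product < 1; profitable direction is ZAR → INR → USD → ZAR.

0.9661 (arbitrage exists)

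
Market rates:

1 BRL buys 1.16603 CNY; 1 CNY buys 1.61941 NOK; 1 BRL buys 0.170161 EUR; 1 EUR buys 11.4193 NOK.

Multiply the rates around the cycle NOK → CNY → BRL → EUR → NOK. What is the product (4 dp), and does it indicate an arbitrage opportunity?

1.0290 (arbitrage exists)

Around NOK → CNY → BRL → EUR → NOK: 1 ÷ 1.61941 ÷ 1.16603 × 0.170161 × 11.4193 = 1.029042
Product > 1; profitable direction is NOK → CNY → BRL → EUR → NOK.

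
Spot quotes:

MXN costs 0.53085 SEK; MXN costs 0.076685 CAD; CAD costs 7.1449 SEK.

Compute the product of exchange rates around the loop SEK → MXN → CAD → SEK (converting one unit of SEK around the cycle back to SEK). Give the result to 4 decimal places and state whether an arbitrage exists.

1.0321 (arbitrage exists)

Around SEK → MXN → CAD → SEK: 1 ÷ 0.53085 × 0.076685 × 7.1449 = 1.032131
Product > 1; profitable direction is SEK → MXN → CAD → SEK.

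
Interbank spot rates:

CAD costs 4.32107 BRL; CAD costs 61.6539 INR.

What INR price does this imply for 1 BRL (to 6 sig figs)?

1 BRL ÷ 4.32107 = 0.231424 CAD
0.231424 CAD × 61.6539 = 14.2682 INR

BRL/INR = 14.2682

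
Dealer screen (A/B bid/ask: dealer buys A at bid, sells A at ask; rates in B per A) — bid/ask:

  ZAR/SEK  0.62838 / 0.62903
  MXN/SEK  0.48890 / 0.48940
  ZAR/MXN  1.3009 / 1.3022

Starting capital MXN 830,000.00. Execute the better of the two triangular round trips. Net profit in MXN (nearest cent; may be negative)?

Net profit: MXN 9,210.07

Best loop MXN → SEK → ZAR → MXN:
MXN 830,000.00 × 0.48890 (sell MXN at bid) = SEK 405,787.00
SEK 405,787.00 ÷ 0.62903 (buy ZAR at ask) = ZAR 645,099.60
ZAR 645,099.60 × 1.3009 (sell ZAR at bid) = MXN 839,210.07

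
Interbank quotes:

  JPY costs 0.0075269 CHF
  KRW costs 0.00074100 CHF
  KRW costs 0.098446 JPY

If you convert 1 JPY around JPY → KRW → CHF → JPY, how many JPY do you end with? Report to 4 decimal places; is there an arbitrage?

1.0000 (no arbitrage)

Around JPY → KRW → CHF → JPY: 1 ÷ 0.098446 × 0.00074100 ÷ 0.0075269 = 1.000009
Product ≈ 1 (deviation 0.001%, within rounding noise).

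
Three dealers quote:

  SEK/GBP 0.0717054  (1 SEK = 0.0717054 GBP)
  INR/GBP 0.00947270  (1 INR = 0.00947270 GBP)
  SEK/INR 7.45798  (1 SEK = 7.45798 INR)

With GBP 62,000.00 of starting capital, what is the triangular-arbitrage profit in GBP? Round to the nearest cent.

Profitable loop is GBP → INR → SEK → GBP:
GBP 62,000.00 ÷ 0.00947270 = INR 6,545,124.41
INR 6,545,124.41 ÷ 7.45798 = SEK 877,600.16
SEK 877,600.16 × 0.0717054 = GBP 62,928.67
Profit = GBP 62,928.67 − GBP 62,000.00

Profit: GBP 928.67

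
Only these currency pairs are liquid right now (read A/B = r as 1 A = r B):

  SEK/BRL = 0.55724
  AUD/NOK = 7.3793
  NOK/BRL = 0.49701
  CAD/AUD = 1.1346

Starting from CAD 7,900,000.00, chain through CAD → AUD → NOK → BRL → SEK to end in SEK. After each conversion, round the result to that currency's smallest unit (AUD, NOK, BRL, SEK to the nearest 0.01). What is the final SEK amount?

SEK 58,994,004.99

CAD 7,900,000.00 × 1.1346 = AUD 8,963,340.00
AUD 8,963,340.00 × 7.3793 = NOK 66,143,174.86
NOK 66,143,174.86 × 0.49701 = BRL 32,873,819.34
BRL 32,873,819.34 ÷ 0.55724 = SEK 58,994,004.99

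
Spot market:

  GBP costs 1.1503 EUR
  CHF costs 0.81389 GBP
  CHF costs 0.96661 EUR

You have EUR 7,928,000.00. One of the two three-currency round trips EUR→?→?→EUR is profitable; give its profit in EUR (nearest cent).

Profitable loop is EUR → GBP → CHF → EUR:
EUR 7,928,000.00 ÷ 1.1503 = GBP 6,892,115.10
GBP 6,892,115.10 ÷ 0.81389 = CHF 8,468,116.21
CHF 8,468,116.21 × 0.96661 = EUR 8,185,365.81
Profit = EUR 8,185,365.81 − EUR 7,928,000.00

Profit: EUR 257,365.81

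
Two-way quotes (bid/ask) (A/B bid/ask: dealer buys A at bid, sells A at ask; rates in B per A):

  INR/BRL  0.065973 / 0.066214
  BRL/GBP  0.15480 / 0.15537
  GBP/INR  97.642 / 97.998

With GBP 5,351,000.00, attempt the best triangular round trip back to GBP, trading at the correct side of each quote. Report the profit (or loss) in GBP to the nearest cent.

Net result: GBP -15,086.18 (no profitable arbitrage after spreads)

Best loop GBP → INR → BRL → GBP:
GBP 5,351,000.00 × 97.642 (sell GBP at bid) = INR 522,482,342.00
INR 522,482,342.00 × 0.065973 (sell INR at bid) = BRL 34,469,727.55
BRL 34,469,727.55 × 0.15480 (sell BRL at bid) = GBP 5,335,913.82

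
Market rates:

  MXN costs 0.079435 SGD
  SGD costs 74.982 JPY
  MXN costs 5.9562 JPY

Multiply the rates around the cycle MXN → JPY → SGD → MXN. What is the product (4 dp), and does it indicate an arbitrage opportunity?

1.0000 (no arbitrage)

Around MXN → JPY → SGD → MXN: 1 × 5.9562 ÷ 74.982 ÷ 0.079435 = 1.000001
Product ≈ 1 (deviation 0.000%, within rounding noise).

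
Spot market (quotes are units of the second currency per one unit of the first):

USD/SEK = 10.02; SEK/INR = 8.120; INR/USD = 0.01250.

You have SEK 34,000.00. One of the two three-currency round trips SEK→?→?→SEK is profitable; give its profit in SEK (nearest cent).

Profit: SEK 579.02

Profitable loop is SEK → INR → USD → SEK:
SEK 34,000.00 × 8.120 = INR 276,080.00
INR 276,080.00 × 0.01250 = USD 3,451.00
USD 3,451.00 × 10.02 = SEK 34,579.02
Profit = SEK 34,579.02 − SEK 34,000.00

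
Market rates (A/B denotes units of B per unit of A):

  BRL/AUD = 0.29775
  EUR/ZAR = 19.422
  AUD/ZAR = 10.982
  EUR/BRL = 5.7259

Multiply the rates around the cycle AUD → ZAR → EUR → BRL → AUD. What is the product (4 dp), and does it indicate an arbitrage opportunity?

Around AUD → ZAR → EUR → BRL → AUD: 1 × 10.982 ÷ 19.422 × 5.7259 × 0.29775 = 0.964013
Product < 1; profitable direction is AUD → BRL → EUR → ZAR → AUD.

0.9640 (arbitrage exists)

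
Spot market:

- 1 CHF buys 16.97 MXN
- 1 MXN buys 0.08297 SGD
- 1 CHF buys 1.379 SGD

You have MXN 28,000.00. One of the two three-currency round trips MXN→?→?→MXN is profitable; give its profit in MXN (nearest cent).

Profitable loop is MXN → SGD → CHF → MXN:
MXN 28,000.00 × 0.08297 = SGD 2,323.16
SGD 2,323.16 ÷ 1.379 = CHF 1,684.67
CHF 1,684.67 × 16.97 = MXN 28,588.85
Profit = MXN 28,588.85 − MXN 28,000.00

Profit: MXN 588.85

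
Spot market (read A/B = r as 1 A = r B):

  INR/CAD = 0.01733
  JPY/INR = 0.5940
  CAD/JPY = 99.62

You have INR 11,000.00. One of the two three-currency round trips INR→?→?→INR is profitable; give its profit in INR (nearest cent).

Profitable loop is INR → CAD → JPY → INR:
INR 11,000.00 × 0.01733 = CAD 190.63
CAD 190.63 × 99.62 = JPY 18,991
JPY 18,991 × 0.5940 = INR 11,280.39
Profit = INR 11,280.39 − INR 11,000.00

Profit: INR 280.39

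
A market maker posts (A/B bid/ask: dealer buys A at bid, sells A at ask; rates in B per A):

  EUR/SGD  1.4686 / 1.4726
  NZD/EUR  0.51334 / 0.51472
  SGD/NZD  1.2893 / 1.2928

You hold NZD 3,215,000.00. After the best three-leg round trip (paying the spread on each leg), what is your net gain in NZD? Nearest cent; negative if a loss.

Net profit: NZD 65,906.05

Best loop NZD → SGD → EUR → NZD:
NZD 3,215,000.00 ÷ 1.2928 (buy SGD at ask) = SGD 2,486,850.25
SGD 2,486,850.25 ÷ 1.4726 (buy EUR at ask) = EUR 1,688,747.96
EUR 1,688,747.96 ÷ 0.51472 (buy NZD at ask) = NZD 3,280,906.05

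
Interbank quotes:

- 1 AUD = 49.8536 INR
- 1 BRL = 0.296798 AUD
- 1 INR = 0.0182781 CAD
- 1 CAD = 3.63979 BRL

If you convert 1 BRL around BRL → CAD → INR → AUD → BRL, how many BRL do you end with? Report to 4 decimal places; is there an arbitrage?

1.0159 (arbitrage exists)

Around BRL → CAD → INR → AUD → BRL: 1 ÷ 3.63979 ÷ 0.0182781 ÷ 49.8536 ÷ 0.296798 = 1.015863
Product > 1; profitable direction is BRL → CAD → INR → AUD → BRL.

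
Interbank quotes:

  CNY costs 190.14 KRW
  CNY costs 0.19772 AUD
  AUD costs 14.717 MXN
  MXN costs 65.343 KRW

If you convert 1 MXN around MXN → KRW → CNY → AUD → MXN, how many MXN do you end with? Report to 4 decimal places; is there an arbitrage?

Around MXN → KRW → CNY → AUD → MXN: 1 × 65.343 ÷ 190.14 × 0.19772 × 14.717 = 0.999990
Product ≈ 1 (deviation 0.001%, within rounding noise).

1.0000 (no arbitrage)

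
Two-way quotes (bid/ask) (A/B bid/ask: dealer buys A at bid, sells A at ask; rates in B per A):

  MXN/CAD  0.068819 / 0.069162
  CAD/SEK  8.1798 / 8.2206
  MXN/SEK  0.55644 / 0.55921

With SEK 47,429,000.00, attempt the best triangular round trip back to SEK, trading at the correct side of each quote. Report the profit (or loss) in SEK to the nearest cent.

Best loop SEK → MXN → CAD → SEK:
SEK 47,429,000.00 ÷ 0.55921 (buy MXN at ask) = MXN 84,814,291.59
MXN 84,814,291.59 × 0.068819 (sell MXN at bid) = CAD 5,836,834.73
CAD 5,836,834.73 × 8.1798 (sell CAD at bid) = SEK 47,744,140.75

Net profit: SEK 315,140.75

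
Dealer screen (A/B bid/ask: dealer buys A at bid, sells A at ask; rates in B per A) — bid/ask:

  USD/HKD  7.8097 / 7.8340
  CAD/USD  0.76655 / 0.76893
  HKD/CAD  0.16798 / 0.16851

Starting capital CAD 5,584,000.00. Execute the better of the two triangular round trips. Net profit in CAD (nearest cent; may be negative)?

Net profit: CAD 31,362.87

Best loop CAD → USD → HKD → CAD:
CAD 5,584,000.00 × 0.76655 (sell CAD at bid) = USD 4,280,415.20
USD 4,280,415.20 × 7.8097 (sell USD at bid) = HKD 33,428,758.59
HKD 33,428,758.59 × 0.16798 (sell HKD at bid) = CAD 5,615,362.87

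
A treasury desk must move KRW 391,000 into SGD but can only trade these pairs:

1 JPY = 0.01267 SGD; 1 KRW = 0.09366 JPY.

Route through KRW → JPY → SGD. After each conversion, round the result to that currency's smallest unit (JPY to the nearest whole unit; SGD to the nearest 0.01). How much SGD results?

SGD 463.99

KRW 391,000 × 0.09366 = JPY 36,621
JPY 36,621 × 0.01267 = SGD 463.99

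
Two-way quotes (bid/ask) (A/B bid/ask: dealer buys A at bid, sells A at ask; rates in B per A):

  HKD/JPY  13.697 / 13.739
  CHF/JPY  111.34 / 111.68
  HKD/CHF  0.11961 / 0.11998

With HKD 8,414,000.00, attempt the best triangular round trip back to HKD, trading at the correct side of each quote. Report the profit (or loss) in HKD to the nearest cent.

Best loop HKD → JPY → CHF → HKD:
HKD 8,414,000.00 × 13.697 (sell HKD at bid) = JPY 115,246,558
JPY 115,246,558 ÷ 111.68 (buy CHF at ask) = CHF 1,031,935.51
CHF 1,031,935.51 ÷ 0.11998 (buy HKD at ask) = HKD 8,600,896.08

Net profit: HKD 186,896.08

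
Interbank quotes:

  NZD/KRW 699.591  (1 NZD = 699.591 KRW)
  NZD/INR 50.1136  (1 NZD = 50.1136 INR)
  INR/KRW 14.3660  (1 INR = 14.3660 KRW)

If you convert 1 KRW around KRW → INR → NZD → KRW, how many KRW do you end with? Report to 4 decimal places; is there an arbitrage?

0.9717 (arbitrage exists)

Around KRW → INR → NZD → KRW: 1 ÷ 14.3660 ÷ 50.1136 × 699.591 = 0.971746
Product < 1; profitable direction is KRW → NZD → INR → KRW.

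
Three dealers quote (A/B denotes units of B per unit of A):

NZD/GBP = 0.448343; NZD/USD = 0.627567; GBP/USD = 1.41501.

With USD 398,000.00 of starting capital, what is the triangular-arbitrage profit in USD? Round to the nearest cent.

Profit: USD 4,339.69

Profitable loop is USD → NZD → GBP → USD:
USD 398,000.00 ÷ 0.627567 = NZD 634,195.23
NZD 634,195.23 × 0.448343 = GBP 284,336.99
GBP 284,336.99 × 1.41501 = USD 402,339.69
Profit = USD 402,339.69 − USD 398,000.00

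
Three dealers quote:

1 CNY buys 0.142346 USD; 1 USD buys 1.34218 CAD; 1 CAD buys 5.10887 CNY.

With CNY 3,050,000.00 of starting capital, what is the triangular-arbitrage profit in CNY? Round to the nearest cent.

Profitable loop is CNY → CAD → USD → CNY:
CNY 3,050,000.00 ÷ 5.10887 = CAD 597,000.90
CAD 597,000.90 ÷ 1.34218 = USD 444,799.43
USD 444,799.43 ÷ 0.142346 = CNY 3,124,776.48
Profit = CNY 3,124,776.48 − CNY 3,050,000.00

Profit: CNY 74,776.48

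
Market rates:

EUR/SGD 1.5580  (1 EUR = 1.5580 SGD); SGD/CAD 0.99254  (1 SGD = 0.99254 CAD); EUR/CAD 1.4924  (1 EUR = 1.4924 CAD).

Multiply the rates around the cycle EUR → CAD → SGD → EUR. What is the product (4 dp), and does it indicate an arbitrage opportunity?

0.9651 (arbitrage exists)

Around EUR → CAD → SGD → EUR: 1 × 1.4924 ÷ 0.99254 ÷ 1.5580 = 0.965094
Product < 1; profitable direction is EUR → SGD → CAD → EUR.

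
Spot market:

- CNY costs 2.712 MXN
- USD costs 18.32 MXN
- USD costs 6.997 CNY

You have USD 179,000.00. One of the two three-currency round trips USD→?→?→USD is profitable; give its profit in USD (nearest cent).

Profit: USD 6,408.28

Profitable loop is USD → CNY → MXN → USD:
USD 179,000.00 × 6.997 = CNY 1,252,463.00
CNY 1,252,463.00 × 2.712 = MXN 3,396,679.66
MXN 3,396,679.66 ÷ 18.32 = USD 185,408.28
Profit = USD 185,408.28 − USD 179,000.00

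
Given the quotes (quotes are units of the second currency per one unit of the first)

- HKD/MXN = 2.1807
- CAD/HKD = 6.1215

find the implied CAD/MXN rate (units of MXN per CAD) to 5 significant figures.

CAD/MXN = 13.349

1 CAD × 6.1215 = 6.1215 HKD
6.1215 HKD × 2.1807 = 13.3492 MXN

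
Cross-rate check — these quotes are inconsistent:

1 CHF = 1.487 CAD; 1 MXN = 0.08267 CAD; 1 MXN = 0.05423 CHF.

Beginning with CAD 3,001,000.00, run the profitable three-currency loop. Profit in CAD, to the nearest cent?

Profitable loop is CAD → CHF → MXN → CAD:
CAD 3,001,000.00 ÷ 1.487 = CHF 2,018,157.36
CHF 2,018,157.36 ÷ 0.05423 = MXN 37,214,777.13
MXN 37,214,777.13 × 0.08267 = CAD 3,076,545.63
Profit = CAD 3,076,545.63 − CAD 3,001,000.00

Profit: CAD 75,545.63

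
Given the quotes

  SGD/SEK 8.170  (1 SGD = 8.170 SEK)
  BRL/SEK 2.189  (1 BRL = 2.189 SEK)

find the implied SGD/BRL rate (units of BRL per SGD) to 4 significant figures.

1 SGD × 8.170 = 8.17 SEK
8.17 SEK ÷ 2.189 = 3.7323 BRL

SGD/BRL = 3.732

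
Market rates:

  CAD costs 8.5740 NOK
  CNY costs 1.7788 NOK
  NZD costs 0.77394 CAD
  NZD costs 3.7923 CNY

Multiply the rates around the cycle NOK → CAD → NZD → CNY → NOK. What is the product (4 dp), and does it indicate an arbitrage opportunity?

Around NOK → CAD → NZD → CNY → NOK: 1 ÷ 8.5740 ÷ 0.77394 × 3.7923 × 1.7788 = 1.016574
Product > 1; profitable direction is NOK → CAD → NZD → CNY → NOK.

1.0166 (arbitrage exists)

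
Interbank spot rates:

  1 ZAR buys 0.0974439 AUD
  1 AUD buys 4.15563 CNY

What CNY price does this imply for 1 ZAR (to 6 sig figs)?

1 ZAR × 0.0974439 = 0.0974439 AUD
0.0974439 AUD × 4.15563 = 0.404941 CNY

ZAR/CNY = 0.404941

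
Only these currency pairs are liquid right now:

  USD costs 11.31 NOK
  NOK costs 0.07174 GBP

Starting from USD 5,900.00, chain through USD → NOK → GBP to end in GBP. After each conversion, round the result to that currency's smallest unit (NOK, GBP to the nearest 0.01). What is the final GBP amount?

GBP 4,787.14

USD 5,900.00 × 11.31 = NOK 66,729.00
NOK 66,729.00 × 0.07174 = GBP 4,787.14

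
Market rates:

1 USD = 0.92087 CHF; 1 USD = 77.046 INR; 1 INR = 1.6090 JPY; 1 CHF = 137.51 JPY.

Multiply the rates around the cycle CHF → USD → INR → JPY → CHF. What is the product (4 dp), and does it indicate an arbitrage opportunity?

0.9790 (arbitrage exists)

Around CHF → USD → INR → JPY → CHF: 1 ÷ 0.92087 × 77.046 × 1.6090 ÷ 137.51 = 0.978979
Product < 1; profitable direction is CHF → JPY → INR → USD → CHF.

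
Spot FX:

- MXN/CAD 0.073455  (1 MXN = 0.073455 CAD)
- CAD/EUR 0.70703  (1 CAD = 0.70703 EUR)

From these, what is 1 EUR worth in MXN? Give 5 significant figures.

1 EUR ÷ 0.70703 = 1.41437 CAD
1.41437 CAD ÷ 0.073455 = 19.2549 MXN

EUR/MXN = 19.255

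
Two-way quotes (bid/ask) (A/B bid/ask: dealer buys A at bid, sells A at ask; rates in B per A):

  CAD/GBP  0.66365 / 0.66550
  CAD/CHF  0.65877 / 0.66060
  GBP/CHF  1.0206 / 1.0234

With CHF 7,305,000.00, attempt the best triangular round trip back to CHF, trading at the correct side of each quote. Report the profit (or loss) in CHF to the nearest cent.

Net profit: CHF 184,905.08

Best loop CHF → CAD → GBP → CHF:
CHF 7,305,000.00 ÷ 0.66060 (buy CAD at ask) = CAD 11,058,128.97
CAD 11,058,128.97 × 0.66365 (sell CAD at bid) = GBP 7,338,727.29
GBP 7,338,727.29 × 1.0206 (sell GBP at bid) = CHF 7,489,905.08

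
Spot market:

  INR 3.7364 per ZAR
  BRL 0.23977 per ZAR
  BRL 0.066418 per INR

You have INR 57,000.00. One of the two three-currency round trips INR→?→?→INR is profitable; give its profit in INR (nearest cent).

Profitable loop is INR → BRL → ZAR → INR:
INR 57,000.00 × 0.066418 = BRL 3,785.83
BRL 3,785.83 ÷ 0.23977 = ZAR 15,789.41
ZAR 15,789.41 × 3.7364 = INR 58,995.54
Profit = INR 58,995.54 − INR 57,000.00

Profit: INR 1,995.54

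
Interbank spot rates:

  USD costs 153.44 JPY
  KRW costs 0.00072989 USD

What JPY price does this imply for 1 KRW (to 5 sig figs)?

KRW/JPY = 0.11199

1 KRW × 0.00072989 = 0.00072989 USD
0.00072989 USD × 153.44 = 0.111994 JPY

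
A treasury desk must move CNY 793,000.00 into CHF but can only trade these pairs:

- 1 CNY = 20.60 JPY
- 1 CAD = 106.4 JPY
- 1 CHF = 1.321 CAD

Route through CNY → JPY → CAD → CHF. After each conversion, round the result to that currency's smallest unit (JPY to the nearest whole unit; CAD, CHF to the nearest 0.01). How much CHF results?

CHF 116,224.03

CNY 793,000.00 × 20.60 = JPY 16,335,800
JPY 16,335,800 ÷ 106.4 = CAD 153,531.95
CAD 153,531.95 ÷ 1.321 = CHF 116,224.03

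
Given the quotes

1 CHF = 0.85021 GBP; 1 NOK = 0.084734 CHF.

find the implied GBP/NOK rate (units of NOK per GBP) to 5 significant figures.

1 GBP ÷ 0.85021 = 1.17618 CHF
1.17618 CHF ÷ 0.084734 = 13.8809 NOK

GBP/NOK = 13.881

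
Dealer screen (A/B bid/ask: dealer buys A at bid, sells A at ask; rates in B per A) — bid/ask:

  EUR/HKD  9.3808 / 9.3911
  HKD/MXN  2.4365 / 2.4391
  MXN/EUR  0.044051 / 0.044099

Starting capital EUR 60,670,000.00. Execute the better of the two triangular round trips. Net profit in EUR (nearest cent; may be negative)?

Best loop EUR → HKD → MXN → EUR:
EUR 60,670,000.00 × 9.3808 (sell EUR at bid) = HKD 569,133,136.00
HKD 569,133,136.00 × 2.4365 (sell HKD at bid) = MXN 1,386,692,885.86
MXN 1,386,692,885.86 × 0.044051 (sell MXN at bid) = EUR 61,085,208.32

Net profit: EUR 415,208.32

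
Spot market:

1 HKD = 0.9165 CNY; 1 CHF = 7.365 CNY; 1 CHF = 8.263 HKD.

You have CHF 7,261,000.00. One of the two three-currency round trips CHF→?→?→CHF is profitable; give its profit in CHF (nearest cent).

Profit: CHF 205,101.81

Profitable loop is CHF → HKD → CNY → CHF:
CHF 7,261,000.00 × 8.263 = HKD 59,997,643.00
HKD 59,997,643.00 × 0.9165 = CNY 54,987,839.81
CNY 54,987,839.81 ÷ 7.365 = CHF 7,466,101.81
Profit = CHF 7,466,101.81 − CHF 7,261,000.00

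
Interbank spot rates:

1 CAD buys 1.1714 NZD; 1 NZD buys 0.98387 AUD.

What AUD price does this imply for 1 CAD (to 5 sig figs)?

1 CAD × 1.1714 = 1.1714 NZD
1.1714 NZD × 0.98387 = 1.15251 AUD

CAD/AUD = 1.1525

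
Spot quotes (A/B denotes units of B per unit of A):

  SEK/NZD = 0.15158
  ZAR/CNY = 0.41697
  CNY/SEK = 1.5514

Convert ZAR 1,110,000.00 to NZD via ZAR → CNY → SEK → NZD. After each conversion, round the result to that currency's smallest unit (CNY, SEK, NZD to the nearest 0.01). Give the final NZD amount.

ZAR 1,110,000.00 × 0.41697 = CNY 462,836.70
CNY 462,836.70 × 1.5514 = SEK 718,044.86
SEK 718,044.86 × 0.15158 = NZD 108,841.24

NZD 108,841.24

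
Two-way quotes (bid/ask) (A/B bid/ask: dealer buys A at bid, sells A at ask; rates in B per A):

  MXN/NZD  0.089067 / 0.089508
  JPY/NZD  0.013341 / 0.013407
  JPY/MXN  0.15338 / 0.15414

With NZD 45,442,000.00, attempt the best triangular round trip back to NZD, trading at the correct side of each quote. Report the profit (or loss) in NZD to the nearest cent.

Net profit: NZD 861,240.50

Best loop NZD → JPY → MXN → NZD:
NZD 45,442,000.00 ÷ 0.013407 (buy JPY at ask) = JPY 3,389,423,436
JPY 3,389,423,436 × 0.15338 (sell JPY at bid) = MXN 519,869,766.54
MXN 519,869,766.54 × 0.089067 (sell MXN at bid) = NZD 46,303,240.50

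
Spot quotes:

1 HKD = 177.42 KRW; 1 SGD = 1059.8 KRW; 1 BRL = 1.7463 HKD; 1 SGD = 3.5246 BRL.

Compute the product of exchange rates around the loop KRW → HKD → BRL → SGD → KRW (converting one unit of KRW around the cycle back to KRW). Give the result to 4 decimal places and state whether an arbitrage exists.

0.9705 (arbitrage exists)

Around KRW → HKD → BRL → SGD → KRW: 1 ÷ 177.42 ÷ 1.7463 ÷ 3.5246 × 1059.8 = 0.970494
Product < 1; profitable direction is KRW → SGD → BRL → HKD → KRW.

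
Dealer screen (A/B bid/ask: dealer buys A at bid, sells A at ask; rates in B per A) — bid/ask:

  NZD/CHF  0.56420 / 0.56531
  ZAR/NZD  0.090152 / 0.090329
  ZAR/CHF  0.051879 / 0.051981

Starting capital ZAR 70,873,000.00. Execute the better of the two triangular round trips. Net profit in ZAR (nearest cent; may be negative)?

Best loop ZAR → CHF → NZD → ZAR:
ZAR 70,873,000.00 × 0.051879 (sell ZAR at bid) = CHF 3,676,820.37
CHF 3,676,820.37 ÷ 0.56531 (buy NZD at ask) = NZD 6,504,078.06
NZD 6,504,078.06 ÷ 0.090329 (buy ZAR at ask) = ZAR 72,004,318.19

Net profit: ZAR 1,131,318.19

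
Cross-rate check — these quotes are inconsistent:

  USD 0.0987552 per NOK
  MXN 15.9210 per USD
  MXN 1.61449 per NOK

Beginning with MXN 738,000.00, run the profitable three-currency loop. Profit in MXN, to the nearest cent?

Profitable loop is MXN → USD → NOK → MXN:
MXN 738,000.00 ÷ 15.9210 = USD 46,353.87
USD 46,353.87 ÷ 0.0987552 = NOK 469,381.58
NOK 469,381.58 × 1.61449 = MXN 757,811.87
Profit = MXN 757,811.87 − MXN 738,000.00

Profit: MXN 19,811.87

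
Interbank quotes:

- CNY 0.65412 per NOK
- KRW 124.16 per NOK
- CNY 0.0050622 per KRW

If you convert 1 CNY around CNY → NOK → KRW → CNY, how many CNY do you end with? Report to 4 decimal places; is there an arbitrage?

0.9609 (arbitrage exists)

Around CNY → NOK → KRW → CNY: 1 ÷ 0.65412 × 124.16 × 0.0050622 = 0.960868
Product < 1; profitable direction is CNY → KRW → NOK → CNY.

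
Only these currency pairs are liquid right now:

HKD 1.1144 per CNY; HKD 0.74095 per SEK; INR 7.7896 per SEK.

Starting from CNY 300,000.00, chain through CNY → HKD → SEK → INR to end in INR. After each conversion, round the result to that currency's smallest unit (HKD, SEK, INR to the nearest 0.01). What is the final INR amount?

CNY 300,000.00 × 1.1144 = HKD 334,320.00
HKD 334,320.00 ÷ 0.74095 = SEK 451,204.53
SEK 451,204.53 × 7.7896 = INR 3,514,702.81

INR 3,514,702.81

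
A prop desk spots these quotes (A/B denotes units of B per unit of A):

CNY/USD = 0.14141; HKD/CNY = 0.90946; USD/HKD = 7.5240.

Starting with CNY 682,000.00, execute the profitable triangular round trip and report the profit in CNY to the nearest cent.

Profitable loop is CNY → HKD → USD → CNY:
CNY 682,000.00 ÷ 0.90946 = HKD 749,895.54
HKD 749,895.54 ÷ 7.5240 = USD 99,667.14
USD 99,667.14 ÷ 0.14141 = CNY 704,809.68
Profit = CNY 704,809.68 − CNY 682,000.00

Profit: CNY 22,809.68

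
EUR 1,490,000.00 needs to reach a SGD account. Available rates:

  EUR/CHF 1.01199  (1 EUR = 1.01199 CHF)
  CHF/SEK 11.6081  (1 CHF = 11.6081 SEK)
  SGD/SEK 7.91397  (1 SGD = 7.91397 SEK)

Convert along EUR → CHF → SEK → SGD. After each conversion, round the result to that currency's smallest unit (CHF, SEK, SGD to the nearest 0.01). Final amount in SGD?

EUR 1,490,000.00 × 1.01199 = CHF 1,507,865.10
CHF 1,507,865.10 × 11.6081 = SEK 17,503,448.87
SEK 17,503,448.87 ÷ 7.91397 = SGD 2,211,715.34

SGD 2,211,715.34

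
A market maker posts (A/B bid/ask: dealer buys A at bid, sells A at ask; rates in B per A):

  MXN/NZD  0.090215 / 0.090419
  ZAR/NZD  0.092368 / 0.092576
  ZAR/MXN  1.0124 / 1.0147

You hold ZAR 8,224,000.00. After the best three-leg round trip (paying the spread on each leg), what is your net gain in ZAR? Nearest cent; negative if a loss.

Net profit: ZAR 55,560.46

Best loop ZAR → NZD → MXN → ZAR:
ZAR 8,224,000.00 × 0.092368 (sell ZAR at bid) = NZD 759,634.43
NZD 759,634.43 ÷ 0.090419 (buy MXN at ask) = MXN 8,401,270.00
MXN 8,401,270.00 ÷ 1.0147 (buy ZAR at ask) = ZAR 8,279,560.46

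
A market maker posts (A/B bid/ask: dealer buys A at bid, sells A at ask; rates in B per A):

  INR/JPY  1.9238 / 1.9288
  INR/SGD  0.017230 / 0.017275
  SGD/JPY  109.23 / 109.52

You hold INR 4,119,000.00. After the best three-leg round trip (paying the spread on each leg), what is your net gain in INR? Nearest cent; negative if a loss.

Best loop INR → JPY → SGD → INR:
INR 4,119,000.00 × 1.9238 (sell INR at bid) = JPY 7,924,132
JPY 7,924,132 ÷ 109.52 (buy SGD at ask) = SGD 72,353.29
SGD 72,353.29 ÷ 0.017275 (buy INR at ask) = INR 4,188,323.53

Net profit: INR 69,323.53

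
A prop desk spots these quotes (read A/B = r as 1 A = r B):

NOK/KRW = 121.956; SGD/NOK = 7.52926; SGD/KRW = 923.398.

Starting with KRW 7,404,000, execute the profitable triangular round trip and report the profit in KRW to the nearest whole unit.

Profitable loop is KRW → NOK → SGD → KRW:
KRW 7,404,000 ÷ 121.956 = NOK 60,710.42
NOK 60,710.42 ÷ 7.52926 = SGD 8,063.27
SGD 8,063.27 × 923.398 = KRW 7,445,603
Profit = KRW 7,445,603 − KRW 7,404,000

Profit: KRW 41,603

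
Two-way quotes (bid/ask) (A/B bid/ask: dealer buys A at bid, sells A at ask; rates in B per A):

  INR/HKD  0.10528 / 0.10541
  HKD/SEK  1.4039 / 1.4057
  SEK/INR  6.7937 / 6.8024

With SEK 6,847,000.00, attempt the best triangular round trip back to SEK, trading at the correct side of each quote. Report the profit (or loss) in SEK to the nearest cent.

Best loop SEK → INR → HKD → SEK:
SEK 6,847,000.00 × 6.7937 (sell SEK at bid) = INR 46,516,463.90
INR 46,516,463.90 × 0.10528 (sell INR at bid) = HKD 4,897,253.32
HKD 4,897,253.32 × 1.4039 (sell HKD at bid) = SEK 6,875,253.94

Net profit: SEK 28,253.94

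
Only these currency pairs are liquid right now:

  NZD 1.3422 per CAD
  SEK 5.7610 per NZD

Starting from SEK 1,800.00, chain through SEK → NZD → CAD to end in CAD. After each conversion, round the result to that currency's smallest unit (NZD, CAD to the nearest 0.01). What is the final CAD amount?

CAD 232.79

SEK 1,800.00 ÷ 5.7610 = NZD 312.45
NZD 312.45 ÷ 1.3422 = CAD 232.79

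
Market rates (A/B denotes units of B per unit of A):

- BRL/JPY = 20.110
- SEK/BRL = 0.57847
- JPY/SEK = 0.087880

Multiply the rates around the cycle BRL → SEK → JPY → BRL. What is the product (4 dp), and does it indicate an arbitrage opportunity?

Around BRL → SEK → JPY → BRL: 1 ÷ 0.57847 ÷ 0.087880 ÷ 20.110 = 0.978176
Product < 1; profitable direction is BRL → JPY → SEK → BRL.

0.9782 (arbitrage exists)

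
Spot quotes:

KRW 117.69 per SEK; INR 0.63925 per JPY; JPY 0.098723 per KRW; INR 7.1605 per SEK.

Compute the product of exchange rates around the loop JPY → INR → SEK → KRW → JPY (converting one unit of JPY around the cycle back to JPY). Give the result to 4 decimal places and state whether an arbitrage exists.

Around JPY → INR → SEK → KRW → JPY: 1 × 0.63925 ÷ 7.1605 × 117.69 × 0.098723 = 1.037254
Product > 1; profitable direction is JPY → INR → SEK → KRW → JPY.

1.0373 (arbitrage exists)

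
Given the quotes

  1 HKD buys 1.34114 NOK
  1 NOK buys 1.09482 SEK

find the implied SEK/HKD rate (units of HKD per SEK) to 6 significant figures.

1 SEK ÷ 1.09482 = 0.913392 NOK
0.913392 NOK ÷ 1.34114 = 0.681057 HKD

SEK/HKD = 0.681057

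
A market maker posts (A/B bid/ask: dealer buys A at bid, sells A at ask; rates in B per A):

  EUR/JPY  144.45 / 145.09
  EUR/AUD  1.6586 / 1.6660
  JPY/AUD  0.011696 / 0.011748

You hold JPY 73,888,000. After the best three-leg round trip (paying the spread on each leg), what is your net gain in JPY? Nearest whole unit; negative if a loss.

Best loop JPY → AUD → EUR → JPY:
JPY 73,888,000 × 0.011696 (sell JPY at bid) = AUD 864,194.05
AUD 864,194.05 ÷ 1.6660 (buy EUR at ask) = EUR 518,723.92
EUR 518,723.92 × 144.45 (sell EUR at bid) = JPY 74,929,670

Net profit: JPY 1,041,670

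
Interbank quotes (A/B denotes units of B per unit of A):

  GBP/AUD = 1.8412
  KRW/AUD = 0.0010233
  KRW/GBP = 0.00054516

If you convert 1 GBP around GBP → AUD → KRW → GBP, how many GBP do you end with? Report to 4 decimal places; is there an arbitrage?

0.9809 (arbitrage exists)

Around GBP → AUD → KRW → GBP: 1 × 1.8412 ÷ 0.0010233 × 0.00054516 = 0.980894
Product < 1; profitable direction is GBP → KRW → AUD → GBP.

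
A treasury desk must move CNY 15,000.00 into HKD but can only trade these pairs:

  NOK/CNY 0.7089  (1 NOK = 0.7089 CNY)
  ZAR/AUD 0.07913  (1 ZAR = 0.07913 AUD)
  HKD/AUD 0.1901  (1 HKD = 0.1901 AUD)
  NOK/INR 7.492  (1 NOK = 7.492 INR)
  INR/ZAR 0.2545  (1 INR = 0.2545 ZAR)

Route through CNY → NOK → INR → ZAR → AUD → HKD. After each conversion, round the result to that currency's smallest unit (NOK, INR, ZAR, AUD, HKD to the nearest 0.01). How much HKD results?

HKD 16,793.85

CNY 15,000.00 ÷ 0.7089 = NOK 21,159.54
NOK 21,159.54 × 7.492 = INR 158,527.27
INR 158,527.27 × 0.2545 = ZAR 40,345.19
ZAR 40,345.19 × 0.07913 = AUD 3,192.51
AUD 3,192.51 ÷ 0.1901 = HKD 16,793.85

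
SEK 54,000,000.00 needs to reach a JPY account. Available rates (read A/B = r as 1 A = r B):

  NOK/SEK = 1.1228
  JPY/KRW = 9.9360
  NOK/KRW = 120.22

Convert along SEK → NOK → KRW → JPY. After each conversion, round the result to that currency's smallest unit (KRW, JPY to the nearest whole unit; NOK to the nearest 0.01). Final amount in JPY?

JPY 581,910,906

SEK 54,000,000.00 ÷ 1.1228 = NOK 48,094,050.59
NOK 48,094,050.59 × 120.22 = KRW 5,781,866,762
KRW 5,781,866,762 ÷ 9.9360 = JPY 581,910,906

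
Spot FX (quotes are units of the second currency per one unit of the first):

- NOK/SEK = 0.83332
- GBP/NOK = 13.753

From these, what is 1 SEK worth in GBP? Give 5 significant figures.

SEK/GBP = 0.087255

1 SEK ÷ 0.83332 = 1.20002 NOK
1.20002 NOK ÷ 13.753 = 0.0872551 GBP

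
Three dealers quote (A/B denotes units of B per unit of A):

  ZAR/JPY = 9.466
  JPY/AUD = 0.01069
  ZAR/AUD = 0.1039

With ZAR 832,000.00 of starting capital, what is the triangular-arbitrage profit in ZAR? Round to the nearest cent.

Profitable loop is ZAR → AUD → JPY → ZAR:
ZAR 832,000.00 × 0.1039 = AUD 86,444.80
AUD 86,444.80 ÷ 0.01069 = JPY 8,086,511
JPY 8,086,511 ÷ 9.466 = ZAR 854,269.04
Profit = ZAR 854,269.04 − ZAR 832,000.00

Profit: ZAR 22,269.04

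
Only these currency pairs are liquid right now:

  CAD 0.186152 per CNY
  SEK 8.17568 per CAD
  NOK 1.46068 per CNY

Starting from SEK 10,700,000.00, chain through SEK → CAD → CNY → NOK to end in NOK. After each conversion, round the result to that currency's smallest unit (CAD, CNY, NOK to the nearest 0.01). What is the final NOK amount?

NOK 10,269,452.02

SEK 10,700,000.00 ÷ 8.17568 = CAD 1,308,759.64
CAD 1,308,759.64 ÷ 0.186152 = CNY 7,030,596.72
CNY 7,030,596.72 × 1.46068 = NOK 10,269,452.02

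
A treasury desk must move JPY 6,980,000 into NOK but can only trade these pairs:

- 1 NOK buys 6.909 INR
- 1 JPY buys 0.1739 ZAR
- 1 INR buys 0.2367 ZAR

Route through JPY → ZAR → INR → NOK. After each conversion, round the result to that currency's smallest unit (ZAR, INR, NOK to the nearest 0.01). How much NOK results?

NOK 742,235.21

JPY 6,980,000 × 0.1739 = ZAR 1,213,822.00
ZAR 1,213,822.00 ÷ 0.2367 = INR 5,128,103.08
INR 5,128,103.08 ÷ 6.909 = NOK 742,235.21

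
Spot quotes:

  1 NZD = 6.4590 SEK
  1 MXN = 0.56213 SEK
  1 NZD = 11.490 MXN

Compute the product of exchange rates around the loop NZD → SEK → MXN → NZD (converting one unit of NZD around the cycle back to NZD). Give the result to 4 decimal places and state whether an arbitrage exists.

1.0000 (no arbitrage)

Around NZD → SEK → MXN → NZD: 1 × 6.4590 ÷ 0.56213 ÷ 11.490 = 1.000020
Product ≈ 1 (deviation 0.002%, within rounding noise).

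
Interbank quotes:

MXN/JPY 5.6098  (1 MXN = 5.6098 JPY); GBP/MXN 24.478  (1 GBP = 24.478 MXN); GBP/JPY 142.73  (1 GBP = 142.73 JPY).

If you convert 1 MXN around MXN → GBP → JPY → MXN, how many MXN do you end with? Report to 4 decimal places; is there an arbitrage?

1.0394 (arbitrage exists)

Around MXN → GBP → JPY → MXN: 1 ÷ 24.478 × 142.73 ÷ 5.6098 = 1.039422
Product > 1; profitable direction is MXN → GBP → JPY → MXN.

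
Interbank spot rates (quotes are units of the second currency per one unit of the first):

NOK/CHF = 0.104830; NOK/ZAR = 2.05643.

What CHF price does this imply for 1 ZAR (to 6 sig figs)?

ZAR/CHF = 0.0509767

1 ZAR ÷ 2.05643 = 0.48628 NOK
0.48628 NOK × 0.104830 = 0.0509767 CHF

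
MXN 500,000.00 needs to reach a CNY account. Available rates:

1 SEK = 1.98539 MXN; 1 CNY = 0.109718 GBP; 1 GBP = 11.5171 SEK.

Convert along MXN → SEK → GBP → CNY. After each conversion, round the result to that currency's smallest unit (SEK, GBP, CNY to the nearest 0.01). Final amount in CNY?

MXN 500,000.00 ÷ 1.98539 = SEK 251,839.69
SEK 251,839.69 ÷ 11.5171 = GBP 21,866.59
GBP 21,866.59 ÷ 0.109718 = CNY 199,298.11

CNY 199,298.11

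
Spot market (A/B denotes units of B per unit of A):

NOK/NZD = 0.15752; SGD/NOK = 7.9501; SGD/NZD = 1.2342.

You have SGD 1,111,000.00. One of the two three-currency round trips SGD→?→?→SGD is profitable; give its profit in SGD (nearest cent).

Profitable loop is SGD → NOK → NZD → SGD:
SGD 1,111,000.00 × 7.9501 = NOK 8,832,561.10
NOK 8,832,561.10 × 0.15752 = NZD 1,391,305.02
NZD 1,391,305.02 ÷ 1.2342 = SGD 1,127,293.00
Profit = SGD 1,127,293.00 − SGD 1,111,000.00

Profit: SGD 16,293.00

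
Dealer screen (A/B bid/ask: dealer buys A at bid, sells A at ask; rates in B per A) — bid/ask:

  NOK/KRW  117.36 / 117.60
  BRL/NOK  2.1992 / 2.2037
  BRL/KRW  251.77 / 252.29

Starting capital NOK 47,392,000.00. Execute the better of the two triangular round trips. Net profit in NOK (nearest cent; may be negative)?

Best loop NOK → KRW → BRL → NOK:
NOK 47,392,000.00 × 117.36 (sell NOK at bid) = KRW 5,561,925,120
KRW 5,561,925,120 ÷ 252.29 (buy BRL at ask) = BRL 22,045,761.31
BRL 22,045,761.31 × 2.1992 (sell BRL at bid) = NOK 48,483,038.27

Net profit: NOK 1,091,038.27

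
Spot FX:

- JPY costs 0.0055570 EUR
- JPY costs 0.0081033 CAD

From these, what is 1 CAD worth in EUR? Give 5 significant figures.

CAD/EUR = 0.68577

1 CAD ÷ 0.0081033 = 123.407 JPY
123.407 JPY × 0.0055570 = 0.68577 EUR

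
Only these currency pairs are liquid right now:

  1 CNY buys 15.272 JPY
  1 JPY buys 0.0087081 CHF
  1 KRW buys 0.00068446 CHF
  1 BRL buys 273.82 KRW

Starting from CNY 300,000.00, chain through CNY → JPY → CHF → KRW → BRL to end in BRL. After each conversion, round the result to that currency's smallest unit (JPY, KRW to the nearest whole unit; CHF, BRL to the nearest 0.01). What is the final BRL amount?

CNY 300,000.00 × 15.272 = JPY 4,581,600
JPY 4,581,600 × 0.0087081 = CHF 39,897.03
CHF 39,897.03 ÷ 0.00068446 = KRW 58,289,790
KRW 58,289,790 ÷ 273.82 = BRL 212,876.31

BRL 212,876.31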